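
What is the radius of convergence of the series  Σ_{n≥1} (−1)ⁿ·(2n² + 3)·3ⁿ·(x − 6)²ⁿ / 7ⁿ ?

R = √21/3

Ratio test: |a_{n+1}/a_n| = [(2(n+1)² + 3)/(2n² + 3)] · 3/7 → 3/7 as n → ∞.
Since the exponent of (x − 6) increases by 2 each term, convergence requires |x − 6|² < 7/3, hence R = √21/3.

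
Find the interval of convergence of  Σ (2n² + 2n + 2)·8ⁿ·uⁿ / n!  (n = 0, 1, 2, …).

(−∞, ∞)

The ratio of consecutive coefficients is (2(n+1)² + 2(n+1) + 2)/(2n² + 2n + 2) · 8 · 1/(n+1) → 0.
The limit is 0, so the series converges for all u; R = ∞.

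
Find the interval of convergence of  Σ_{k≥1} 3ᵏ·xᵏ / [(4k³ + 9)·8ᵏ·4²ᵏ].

Apply the ratio test: |a_{k+1}| / |a_k| = [(4k³ + 9)/(4(k+1)³ + 9)] · 3/(8·16), which tends to 3/128 as k → ∞.
Convergence for |x| · 3/128 < 1, i.e. |x| < 128/3. So R = 128/3.
At x = 128/3: the series is dominated by a constant times Σ 1/k³, which converges (p = 3 > 1).
Endpoint x = -128/3: absolute convergence follows by limit comparison with Σ 1/k³.

[-128/3, 128/3]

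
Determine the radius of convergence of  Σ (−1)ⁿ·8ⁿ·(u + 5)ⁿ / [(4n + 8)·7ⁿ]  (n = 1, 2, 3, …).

R = 7/8

The ratio of consecutive coefficients is [(4n + 8)/(4(n+1) + 8)] · 8/7 → 8/7.
Thus R = 1/(8/7) = 7/8.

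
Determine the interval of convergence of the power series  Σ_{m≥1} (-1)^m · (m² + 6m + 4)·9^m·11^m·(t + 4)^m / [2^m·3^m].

Apply the ratio test: |a_{m+1}| / |a_m| = [((m+1)² + 6(m+1) + 4)/(m² + 6m + 4)] · 9·11/(2·3), which tends to 33/2 as m → ∞.
Convergence for |t + 4| · 33/2 < 1, i.e. |t + 4| < 2/33. So R = 2/33.
When t = -130/33, the terms have absolute value of order m², which does not tend to 0, so the series diverges by the divergence test.
Check t = -134/33: the terms have absolute value of order m², which does not tend to 0, so the series diverges by the divergence test.

(-134/33, -130/33)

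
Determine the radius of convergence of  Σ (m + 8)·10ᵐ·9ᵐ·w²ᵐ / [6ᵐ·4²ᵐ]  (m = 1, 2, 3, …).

R = 4√15/15

The ratio of consecutive coefficients is [((m+1) + 8)/(m + 8)] · 10·9/(6·16) → 15/16.
Writing y = w², the series in y has radius 16/15, so |w| < √(16/15) and R = 4√15/15.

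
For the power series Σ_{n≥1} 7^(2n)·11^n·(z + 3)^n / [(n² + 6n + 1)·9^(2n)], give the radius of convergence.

The ratio of consecutive coefficients is [(n² + 6n + 1)/((n+1)² + 6(n+1) + 1)] · 49·11/81 → 539/81.
The series converges when 539/81 · |z + 3| < 1, giving R = 81/539.

R = 81/539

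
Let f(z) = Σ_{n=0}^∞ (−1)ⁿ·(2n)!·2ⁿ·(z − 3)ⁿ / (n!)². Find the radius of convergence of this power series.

The ratio of consecutive coefficients is (2n+1)·(2n+2)/(n+1)² · 2 → 8.
Convergence for |z − 3| · 8 < 1, i.e. |z − 3| < 1/8. So R = 1/8.

R = 1/8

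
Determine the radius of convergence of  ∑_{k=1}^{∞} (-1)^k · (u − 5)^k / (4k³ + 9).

Ratio test: |a_{k+1}/a_k| = (4k³ + 9)/(4(k+1)³ + 9) → 1 as k → ∞.
So the series converges when |u − 5| < 1 and diverges when |u − 5| > 1; R = 1.

R = 1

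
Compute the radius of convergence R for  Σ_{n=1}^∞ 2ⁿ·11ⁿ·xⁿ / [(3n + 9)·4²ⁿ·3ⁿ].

R = 24/11

Ratio test: |a_{n+1}/a_n| = [(3n + 9)/(3(n+1) + 9)] · 2·11/(16·3) → 11/24 as n → ∞.
Convergence for |x| · 11/24 < 1, i.e. |x| < 24/11. So R = 24/11.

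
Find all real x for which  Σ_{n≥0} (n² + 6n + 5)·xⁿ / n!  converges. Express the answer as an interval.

(−∞, ∞)

Apply the ratio test: |a_{n+1}| / |a_n| = ((n+1)² + 6(n+1) + 5)/(n² + 6n + 5) · 1/(n+1), which tends to 0 as n → ∞.
Since the limit is 0 < 1 for every x, the series converges on all of ℝ and R = ∞.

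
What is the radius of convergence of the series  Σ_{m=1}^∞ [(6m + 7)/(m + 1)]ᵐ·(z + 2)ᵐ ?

R = 1/6

Applying the root test, |a_m|^(1/m) = (6m + 7)/(m + 1) → 6.
Hence the series converges for |z + 2| < 1/(6) = 1/6, so the radius of convergence is 1/6.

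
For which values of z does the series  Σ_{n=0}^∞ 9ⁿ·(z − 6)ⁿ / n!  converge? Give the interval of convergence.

The ratio of consecutive coefficients is 9 · 1/(n+1) → 0.
The ratio tends to 0 regardless of z, hence R = ∞.

(−∞, ∞)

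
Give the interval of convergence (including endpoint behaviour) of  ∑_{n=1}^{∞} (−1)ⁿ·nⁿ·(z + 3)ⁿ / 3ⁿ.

{-3}

Applying the root test, |a_n|^(1/n) = n/3 → ∞.
Since the n-th root of |a_n| is unbounded, the series converges only at z = -3; R = 0.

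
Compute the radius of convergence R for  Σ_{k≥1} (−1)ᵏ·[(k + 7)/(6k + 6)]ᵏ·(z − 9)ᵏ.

Applying the root test, |a_k|^(1/k) = (k + 7)/(6k + 6) → 1/6.
The series converges when 1/6 · |z − 9| < 1, giving R = 6.

R = 6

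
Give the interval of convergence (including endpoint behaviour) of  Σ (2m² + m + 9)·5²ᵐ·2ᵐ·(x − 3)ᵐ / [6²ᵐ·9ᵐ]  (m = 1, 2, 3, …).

(-87/25, 237/25)

Apply the ratio test: |a_{m+1}| / |a_m| = [(2(m+1)² + (m+1) + 9)/(2m² + m + 9)] · 25·2/(36·9), which tends to 25/162 as m → ∞.
Convergence for |x − 3| · 25/162 < 1, i.e. |x − 3| < 162/25. So R = 162/25.
When x = 237/25, the m-th term does not approach 0; divergence by the term test.
Check x = -87/25: the terms do not tend to 0, so the series diverges.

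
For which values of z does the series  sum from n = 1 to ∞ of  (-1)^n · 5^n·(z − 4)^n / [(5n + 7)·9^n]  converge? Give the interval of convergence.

(11/5, 29/5]

The ratio of consecutive coefficients is [(5n + 7)/(5(n+1) + 7)] · 5/9 → 5/9.
Thus R = 1/(5/9) = 9/5.
Check z = 29/5: convergence follows from the alternating series test (terms decrease monotonically to 0).
Check z = 11/5: comparison with the harmonic series Σ 1/n shows the series diverges.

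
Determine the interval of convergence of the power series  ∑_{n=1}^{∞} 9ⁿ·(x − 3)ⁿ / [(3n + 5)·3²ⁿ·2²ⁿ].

[-1, 7)

By the ratio test, |a_{n+1}/a_n| = [(3n + 5)/(3(n+1) + 5)] · 9/(9·4) → 1/4.
Thus R = 1/(1/4) = 4.
Endpoint x = 7: the terms are asymptotic to a nonzero constant times 1/n, so the series diverges by limit comparison with Σ 1/n.
Check x = -1: the terms alternate in sign and decrease monotonically to 0 in absolute value (size ~ c/n), so the alternating series test gives convergence.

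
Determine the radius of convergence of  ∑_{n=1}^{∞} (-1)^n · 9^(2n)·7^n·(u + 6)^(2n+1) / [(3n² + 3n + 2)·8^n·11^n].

The ratio of consecutive coefficients is [(3n² + 3n + 2)/(3(n+1)² + 3(n+1) + 2)] · 81·7/(8·11) → 567/88.
Successive powers of (u + 6) differ by 2, so the series converges when |u + 6|² · 567/88 < 1, i.e. |u + 6| < √(88/567). So R = 2√154/63.

R = 2√154/63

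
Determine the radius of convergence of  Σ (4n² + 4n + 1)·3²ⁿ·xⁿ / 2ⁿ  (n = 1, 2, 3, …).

Apply the ratio test: |a_{n+1}| / |a_n| = [(4(n+1)² + 4(n+1) + 1)/(4n² + 4n + 1)] · 9/2, which tends to 9/2 as n → ∞.
The series converges when 9/2 · |x| < 1, giving R = 2/9.

R = 2/9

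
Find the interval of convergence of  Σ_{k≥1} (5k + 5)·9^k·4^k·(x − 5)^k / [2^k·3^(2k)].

(9/2, 11/2)

By the ratio test, |a_{k+1}/a_k| = [(5(k+1) + 5)/(5k + 5)] · 9·4/(2·9) → 2.
Thus R = 1/(2) = 1/2.
When x = 11/2, the k-th term does not approach 0; divergence by the term test.
When x = 9/2, the terms do not tend to 0, so the series diverges.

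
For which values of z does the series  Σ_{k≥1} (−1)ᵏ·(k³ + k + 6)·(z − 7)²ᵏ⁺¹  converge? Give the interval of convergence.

(6, 8)

Ratio test: |a_{k+1}/a_k| = ((k+1)³ + (k+1) + 6)/(k³ + k + 6) → 1 as k → ∞.
Successive powers of (z − 7) differ by 2, so the series converges when |z − 7|² · 1 < 1, i.e. |z − 7| < √(1) = 1. So R = 1.
Endpoint z = 8: the k-th term does not approach 0; divergence by the term test.
Check z = 6: the terms do not tend to 0, so the series diverges.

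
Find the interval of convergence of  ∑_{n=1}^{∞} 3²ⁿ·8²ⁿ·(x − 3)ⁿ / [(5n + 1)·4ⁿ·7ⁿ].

[425/144, 439/144)

The ratio of consecutive coefficients is [(5n + 1)/(5(n+1) + 1)] · 9·64/(4·7) → 144/7.
Convergence for |x − 3| · 144/7 < 1, i.e. |x − 3| < 7/144. So R = 7/144.
Check x = 439/144: the terms behave like c/n; limit comparison with the harmonic series gives divergence.
Endpoint x = 425/144: the terms alternate in sign and decrease monotonically to 0 in absolute value (size ~ c/n), so the alternating series test gives convergence.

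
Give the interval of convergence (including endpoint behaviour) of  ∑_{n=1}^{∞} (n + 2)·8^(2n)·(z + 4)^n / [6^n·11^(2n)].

Apply the ratio test: |a_{n+1}| / |a_n| = [((n+1) + 2)/(n + 2)] · 64/(6·121), which tends to 32/363 as n → ∞.
The series converges when 32/363 · |z + 4| < 1, giving R = 363/32.
Endpoint z = 235/32: the n-th term does not approach 0; divergence by the term test.
Endpoint z = -491/32: the n-th term does not approach 0; divergence by the term test.

(-491/32, 235/32)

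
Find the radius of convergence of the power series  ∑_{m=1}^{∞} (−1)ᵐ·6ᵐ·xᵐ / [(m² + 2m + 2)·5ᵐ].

The ratio of consecutive coefficients is [(m² + 2m + 2)/((m+1)² + 2(m+1) + 2)] · 6/5 → 6/5.
The series converges when 6/5 · |x| < 1, giving R = 5/6.

R = 5/6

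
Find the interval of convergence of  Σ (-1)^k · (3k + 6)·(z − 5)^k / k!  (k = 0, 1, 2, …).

The ratio of consecutive coefficients is (3(k+1) + 6)/(3k + 6) · 1/(k+1) → 0.
The ratio tends to 0 regardless of z, hence R = ∞.

(−∞, ∞)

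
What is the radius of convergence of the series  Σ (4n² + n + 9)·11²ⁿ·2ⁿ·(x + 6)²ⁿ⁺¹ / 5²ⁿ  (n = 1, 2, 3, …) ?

The ratio of consecutive coefficients is [(4(n+1)² + (n+1) + 9)/(4n² + n + 9)] · 121·2/25 → 242/25.
Successive powers of (x + 6) differ by 2, so the series converges when |x + 6|² · 242/25 < 1, i.e. |x + 6| < √(25/242). So R = 5√2/22.

R = 5√2/22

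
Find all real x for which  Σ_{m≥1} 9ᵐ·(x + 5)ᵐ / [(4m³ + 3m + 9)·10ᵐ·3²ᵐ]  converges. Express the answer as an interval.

[-15, 5]

Ratio test: |a_{m+1}/a_m| = [(4m³ + 3m + 9)/(4(m+1)³ + 3(m+1) + 9)] · 9/(10·9) → 1/10 as m → ∞.
The series converges when 1/10 · |x + 5| < 1, giving R = 10.
Check x = 5: absolute convergence follows by limit comparison with Σ 1/m³.
Check x = -15: the series is dominated by a constant times Σ 1/m³, which converges (p = 3 > 1).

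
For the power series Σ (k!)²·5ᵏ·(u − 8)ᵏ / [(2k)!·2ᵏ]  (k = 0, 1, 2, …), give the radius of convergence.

By the ratio test, |a_{k+1}/a_k| = (k+1)²/[(2k+1)·(2k+2)] · 5/2 → 5/8.
Thus R = 1/(5/8) = 8/5.

R = 8/5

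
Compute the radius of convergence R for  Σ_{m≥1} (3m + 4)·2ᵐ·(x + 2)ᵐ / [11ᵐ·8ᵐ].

The ratio of consecutive coefficients is [(3(m+1) + 4)/(3m + 4)] · 2/(11·8) → 1/44.
Convergence for |x + 2| · 1/44 < 1, i.e. |x + 2| < 44. So R = 44.

R = 44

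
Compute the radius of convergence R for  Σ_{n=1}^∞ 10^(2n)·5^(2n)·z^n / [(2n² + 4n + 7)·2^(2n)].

R = 1/625

By the ratio test, |a_{n+1}/a_n| = [(2n² + 4n + 7)/(2(n+1)² + 4(n+1) + 7)] · 100·25/4 → 625.
Thus R = 1/(625) = 1/625.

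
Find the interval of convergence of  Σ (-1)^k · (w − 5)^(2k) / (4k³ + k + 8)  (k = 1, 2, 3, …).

[4, 6]

Ratio test: |a_{k+1}/a_k| = (4k³ + k + 8)/(4(k+1)³ + (k+1) + 8) → 1 as k → ∞.
Writing y = (w − 5)², the series in y has radius 1, so |w − 5| < √(1) = 1 and R = 1.
At w = 6: absolute convergence follows by limit comparison with Σ 1/k³.
When w = 4, the series is dominated by a constant times Σ 1/k³, which converges (p = 3 > 1).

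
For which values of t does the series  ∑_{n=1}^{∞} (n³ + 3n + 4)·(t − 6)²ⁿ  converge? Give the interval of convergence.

(5, 7)

Apply the ratio test: |a_{n+1}| / |a_n| = ((n+1)³ + 3(n+1) + 4)/(n³ + 3n + 4), which tends to 1 as n → ∞.
Writing y = (t − 6)², the series in y has radius 1, so |t − 6| < √(1) = 1 and R = 1.
At t = 7: the n-th term does not approach 0; divergence by the term test.
Endpoint t = 5: the terms have absolute value of order n³, which does not tend to 0, so the series diverges by the divergence test.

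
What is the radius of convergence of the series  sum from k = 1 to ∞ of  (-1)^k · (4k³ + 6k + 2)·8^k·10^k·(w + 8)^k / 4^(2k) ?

R = 1/5

Ratio test: |a_{k+1}/a_k| = [(4(k+1)³ + 6(k+1) + 2)/(4k³ + 6k + 2)] · 8·10/16 → 5 as k → ∞.
Hence the series converges for |w + 8| < 1/(5) = 1/5, so the radius of convergence is 1/5.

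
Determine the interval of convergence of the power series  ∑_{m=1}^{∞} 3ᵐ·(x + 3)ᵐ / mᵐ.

(−∞, ∞)

Applying the root test, |a_m|^(1/m) = 3/m → 0.
Since the m-th root of |a_m| tends to 0, the series converges for all real x; R = ∞.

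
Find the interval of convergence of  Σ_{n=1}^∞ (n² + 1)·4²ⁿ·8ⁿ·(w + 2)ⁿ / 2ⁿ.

By the ratio test, |a_{n+1}/a_n| = [((n+1)² + 1)/(n² + 1)] · 16·8/2 → 64.
Thus R = 1/(64) = 1/64.
At w = -127/64: the n-th term does not approach 0; divergence by the term test.
At w = -129/64: the terms do not tend to 0, so the series diverges.

(-129/64, -127/64)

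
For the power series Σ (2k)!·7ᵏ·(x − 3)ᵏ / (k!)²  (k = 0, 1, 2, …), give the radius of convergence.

R = 1/28

By the ratio test, |a_{k+1}/a_k| = (2k+1)·(2k+2)/(k+1)² · 7 → 28.
Convergence for |x − 3| · 28 < 1, i.e. |x − 3| < 1/28. So R = 1/28.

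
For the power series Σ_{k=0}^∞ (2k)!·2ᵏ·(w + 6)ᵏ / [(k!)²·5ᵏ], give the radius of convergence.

R = 5/8

Ratio test: |a_{k+1}/a_k| = (2k+1)·(2k+2)/(k+1)² · 2/5 → 8/5 as k → ∞.
The series converges when 8/5 · |w + 6| < 1, giving R = 5/8.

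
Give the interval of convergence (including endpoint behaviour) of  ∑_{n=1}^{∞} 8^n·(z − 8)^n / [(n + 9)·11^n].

Apply the ratio test: |a_{n+1}| / |a_n| = [(n + 9)/((n+1) + 9)] · 8/11, which tends to 8/11 as n → ∞.
The series converges when 8/11 · |z − 8| < 1, giving R = 11/8.
Check z = 75/8: the terms are asymptotic to a nonzero constant times 1/n, so the series diverges by limit comparison with Σ 1/n.
Endpoint z = 53/8: an alternating series whose terms decrease to 0 in absolute value, so it converges by the Leibniz criterion.

[53/8, 75/8)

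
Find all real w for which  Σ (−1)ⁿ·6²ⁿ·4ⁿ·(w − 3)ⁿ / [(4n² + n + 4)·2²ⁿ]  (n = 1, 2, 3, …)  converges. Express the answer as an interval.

The ratio of consecutive coefficients is [(4n² + n + 4)/(4(n+1)² + (n+1) + 4)] · 36·4/4 → 36.
Thus R = 1/(36) = 1/36.
Check w = 109/36: the terms are on the order of 1/n², so the series converges absolutely by comparison with the p-series (p = 2 > 1).
At w = 107/36: the terms are on the order of 1/n², so the series converges absolutely by comparison with the p-series (p = 2 > 1).

[107/36, 109/36]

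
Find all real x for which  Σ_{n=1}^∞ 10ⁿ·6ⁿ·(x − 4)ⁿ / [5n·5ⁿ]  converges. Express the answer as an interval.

The ratio of consecutive coefficients is [5n/5(n+1)] · 10·6/5 → 12.
Convergence for |x − 4| · 12 < 1, i.e. |x − 4| < 1/12. So R = 1/12.
Endpoint x = 49/12: the terms behave like c/n; limit comparison with the harmonic series gives divergence.
When x = 47/12, the terms alternate in sign and decrease monotonically to 0 in absolute value (size ~ c/n), so the alternating series test gives convergence.

[47/12, 49/12)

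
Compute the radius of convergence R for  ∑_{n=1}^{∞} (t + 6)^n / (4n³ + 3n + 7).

R = 1

Apply the ratio test: |a_{n+1}| / |a_n| = (4n³ + 3n + 7)/(4(n+1)³ + 3(n+1) + 7), which tends to 1 as n → ∞.
Hence R = 1.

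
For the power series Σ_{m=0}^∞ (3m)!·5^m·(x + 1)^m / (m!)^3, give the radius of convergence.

R = 1/135

By the ratio test, |a_{m+1}/a_m| = (3m+1)·(3m+2)·(3m+3)/(m+1)³ · 5 → 135.
The series converges when 135 · |x + 1| < 1, giving R = 1/135.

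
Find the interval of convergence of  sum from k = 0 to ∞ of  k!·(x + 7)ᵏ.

Ratio test: |a_{k+1}/a_k| = (k+1) → ∞ as k → ∞.
The terms grow without bound for any (x + 7) ≠ 0, so R = 0 (convergence only at x = -7).

{-7}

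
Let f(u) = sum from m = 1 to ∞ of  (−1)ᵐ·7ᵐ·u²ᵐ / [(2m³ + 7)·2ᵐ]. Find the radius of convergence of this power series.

Apply the ratio test: |a_{m+1}| / |a_m| = [(2m³ + 7)/(2(m+1)³ + 7)] · 7/2, which tends to 7/2 as m → ∞.
Writing y = u², the series in y has radius 2/7, so |u| < √(2/7) and R = √14/7.

R = √14/7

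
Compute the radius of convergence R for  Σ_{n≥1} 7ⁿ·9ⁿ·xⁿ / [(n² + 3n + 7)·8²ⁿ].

The ratio of consecutive coefficients is [(n² + 3n + 7)/((n+1)² + 3(n+1) + 7)] · 7·9/64 → 63/64.
Hence the series converges for |x| < 1/(63/64) = 64/63, so the radius of convergence is 64/63.

R = 64/63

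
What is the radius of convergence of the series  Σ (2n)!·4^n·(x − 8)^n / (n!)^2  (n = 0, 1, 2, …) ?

Ratio test: |a_{n+1}/a_n| = (2n+1)·(2n+2)/(n+1)² · 4 → 16 as n → ∞.
The series converges when 16 · |x − 8| < 1, giving R = 1/16.

R = 1/16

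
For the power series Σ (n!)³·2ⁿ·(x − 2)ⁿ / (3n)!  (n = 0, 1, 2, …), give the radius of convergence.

R = 27/2

The ratio of consecutive coefficients is (n+1)³/[(3n+1)·(3n+2)·(3n+3)] · 2 → 2/27.
Hence the series converges for |x − 2| < 1/(2/27) = 27/2, so the radius of convergence is 27/2.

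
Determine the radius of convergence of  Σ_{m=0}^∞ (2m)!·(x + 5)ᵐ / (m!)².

Ratio test: |a_{m+1}/a_m| = (2m+1)·(2m+2)/(m+1)² → 4 as m → ∞.
Hence the series converges for |x + 5| < 1/(4) = 1/4, so the radius of convergence is 1/4.

R = 1/4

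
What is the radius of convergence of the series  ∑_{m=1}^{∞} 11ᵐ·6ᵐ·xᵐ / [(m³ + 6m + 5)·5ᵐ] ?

By the ratio test, |a_{m+1}/a_m| = [(m³ + 6m + 5)/((m+1)³ + 6(m+1) + 5)] · 11·6/5 → 66/5.
Thus R = 1/(66/5) = 5/66.

R = 5/66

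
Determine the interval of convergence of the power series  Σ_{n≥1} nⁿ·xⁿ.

Applying the root test, |a_n|^(1/n) = n → ∞.
The root grows without bound, so R = 0 (convergence only at x = 0).

{0}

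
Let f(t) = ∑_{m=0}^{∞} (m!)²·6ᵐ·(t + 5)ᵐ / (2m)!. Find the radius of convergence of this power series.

Apply the ratio test: |a_{m+1}| / |a_m| = (m+1)²/[(2m+1)·(2m+2)] · 6, which tends to 3/2 as m → ∞.
Convergence for |t + 5| · 3/2 < 1, i.e. |t + 5| < 2/3. So R = 2/3.

R = 2/3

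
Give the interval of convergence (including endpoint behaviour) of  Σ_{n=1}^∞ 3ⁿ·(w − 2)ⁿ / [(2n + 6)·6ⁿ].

[0, 4)

The ratio of consecutive coefficients is [(2n + 6)/(2(n+1) + 6)] · 3/6 → 1/2.
The series converges when 1/2 · |w − 2| < 1, giving R = 2.
Endpoint w = 4: the terms are asymptotic to a nonzero constant times 1/n, so the series diverges by limit comparison with Σ 1/n.
Check w = 0: an alternating series whose terms decrease to 0 in absolute value, so it converges by the Leibniz criterion.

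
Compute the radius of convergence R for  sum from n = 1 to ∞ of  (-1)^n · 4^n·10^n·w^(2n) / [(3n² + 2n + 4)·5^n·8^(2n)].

R = 2√2

Apply the ratio test: |a_{n+1}| / |a_n| = [(3n² + 2n + 4)/(3(n+1)² + 2(n+1) + 4)] · 4·10/(5·64), which tends to 1/8 as n → ∞.
Successive powers of w differ by 2, so the series converges when |w|² · 1/8 < 1, i.e. |w| < √(8). So R = 2√2.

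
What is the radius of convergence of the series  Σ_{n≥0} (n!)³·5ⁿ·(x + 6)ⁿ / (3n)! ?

R = 27/5

Apply the ratio test: |a_{n+1}| / |a_n| = (n+1)³/[(3n+1)·(3n+2)·(3n+3)] · 5, which tends to 5/27 as n → ∞.
Convergence for |x + 6| · 5/27 < 1, i.e. |x + 6| < 27/5. So R = 27/5.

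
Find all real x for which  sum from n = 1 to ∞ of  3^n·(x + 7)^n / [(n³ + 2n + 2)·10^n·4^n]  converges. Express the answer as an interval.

[-61/3, 19/3]

Ratio test: |a_{n+1}/a_n| = [(n³ + 2n + 2)/((n+1)³ + 2(n+1) + 2)] · 3/(10·4) → 3/40 as n → ∞.
The series converges when 3/40 · |x + 7| < 1, giving R = 40/3.
At x = 19/3: the series is dominated by a constant times Σ 1/n³, which converges (p = 3 > 1).
Check x = -61/3: absolute convergence follows by limit comparison with Σ 1/n³.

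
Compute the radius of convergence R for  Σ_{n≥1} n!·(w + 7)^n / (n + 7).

By the ratio test, |a_{n+1}/a_n| = (n+1) · (n + 7)/((n+1) + 7) → ∞.
Since the ratio → ∞, the series diverges for every w ≠ -7, and R = 0.

R = 0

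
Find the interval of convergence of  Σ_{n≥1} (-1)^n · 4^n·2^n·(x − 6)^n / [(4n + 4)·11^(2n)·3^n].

By the ratio test, |a_{n+1}/a_n| = [(4n + 4)/(4(n+1) + 4)] · 4·2/(121·3) → 8/363.
Convergence for |x − 6| · 8/363 < 1, i.e. |x − 6| < 363/8. So R = 363/8.
When x = 411/8, convergence follows from the alternating series test (terms decrease monotonically to 0).
At x = -315/8: comparison with the harmonic series Σ 1/n shows the series diverges.

(-315/8, 411/8]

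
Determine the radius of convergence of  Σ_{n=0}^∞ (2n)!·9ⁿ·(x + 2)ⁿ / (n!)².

R = 1/36

By the ratio test, |a_{n+1}/a_n| = (2n+1)·(2n+2)/(n+1)² · 9 → 36.
Convergence for |x + 2| · 36 < 1, i.e. |x + 2| < 1/36. So R = 1/36.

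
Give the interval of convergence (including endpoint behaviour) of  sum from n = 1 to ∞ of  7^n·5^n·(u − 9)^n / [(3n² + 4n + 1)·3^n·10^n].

[57/7, 69/7]

Ratio test: |a_{n+1}/a_n| = [(3n² + 4n + 1)/(3(n+1)² + 4(n+1) + 1)] · 7·5/(3·10) → 7/6 as n → ∞.
Convergence for |u − 9| · 7/6 < 1, i.e. |u − 9| < 6/7. So R = 6/7.
Endpoint u = 69/7: the terms are on the order of 1/n², so the series converges absolutely by comparison with the p-series (p = 2 > 1).
Check u = 57/7: absolute convergence follows by limit comparison with Σ 1/n².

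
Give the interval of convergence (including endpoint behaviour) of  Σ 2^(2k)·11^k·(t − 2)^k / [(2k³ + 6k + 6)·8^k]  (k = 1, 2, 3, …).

Ratio test: |a_{k+1}/a_k| = [(2k³ + 6k + 6)/(2(k+1)³ + 6(k+1) + 6)] · 4·11/8 → 11/2 as k → ∞.
The series converges when 11/2 · |t − 2| < 1, giving R = 2/11.
When t = 24/11, the terms are on the order of 1/k³, so the series converges absolutely by comparison with the p-series (p = 3 > 1).
Check t = 20/11: the terms are on the order of 1/k³, so the series converges absolutely by comparison with the p-series (p = 3 > 1).

[20/11, 24/11]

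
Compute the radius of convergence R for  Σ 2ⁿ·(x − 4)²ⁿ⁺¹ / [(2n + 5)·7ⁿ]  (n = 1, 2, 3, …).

R = √14/2

Ratio test: |a_{n+1}/a_n| = [(2n + 5)/(2(n+1) + 5)] · 2/7 → 2/7 as n → ∞.
Successive powers of (x − 4) differ by 2, so the series converges when |x − 4|² · 2/7 < 1, i.e. |x − 4| < √(7/2). So R = √14/2.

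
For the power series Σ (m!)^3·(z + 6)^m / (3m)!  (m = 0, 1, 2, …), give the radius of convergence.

R = 27

The ratio of consecutive coefficients is (m+1)³/[(3m+1)·(3m+2)·(3m+3)] → 1/27.
Convergence for |z + 6| · 1/27 < 1, i.e. |z + 6| < 27. So R = 27.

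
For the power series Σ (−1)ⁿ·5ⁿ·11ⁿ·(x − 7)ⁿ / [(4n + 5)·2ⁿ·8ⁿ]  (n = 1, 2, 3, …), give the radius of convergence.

The ratio of consecutive coefficients is [(4n + 5)/(4(n+1) + 5)] · 5·11/(2·8) → 55/16.
Convergence for |x − 7| · 55/16 < 1, i.e. |x − 7| < 16/55. So R = 16/55.

R = 16/55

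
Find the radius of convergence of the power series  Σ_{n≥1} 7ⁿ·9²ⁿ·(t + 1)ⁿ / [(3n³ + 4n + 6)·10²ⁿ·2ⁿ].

By the ratio test, |a_{n+1}/a_n| = [(3n³ + 4n + 6)/(3(n+1)³ + 4(n+1) + 6)] · 7·81/(100·2) → 567/200.
Thus R = 1/(567/200) = 200/567.

R = 200/567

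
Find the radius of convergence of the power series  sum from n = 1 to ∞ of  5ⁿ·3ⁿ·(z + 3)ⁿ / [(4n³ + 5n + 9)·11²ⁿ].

Ratio test: |a_{n+1}/a_n| = [(4n³ + 5n + 9)/(4(n+1)³ + 5(n+1) + 9)] · 5·3/121 → 15/121 as n → ∞.
The series converges when 15/121 · |z + 3| < 1, giving R = 121/15.

R = 121/15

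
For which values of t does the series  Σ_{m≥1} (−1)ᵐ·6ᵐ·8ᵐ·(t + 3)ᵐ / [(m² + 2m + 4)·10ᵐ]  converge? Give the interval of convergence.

Apply the ratio test: |a_{m+1}| / |a_m| = [(m² + 2m + 4)/((m+1)² + 2(m+1) + 4)] · 6·8/10, which tends to 24/5 as m → ∞.
Thus R = 1/(24/5) = 5/24.
When t = -67/24, the series is dominated by a constant times Σ 1/m², which converges (p = 2 > 1).
Endpoint t = -77/24: absolute convergence follows by limit comparison with Σ 1/m².

[-77/24, -67/24]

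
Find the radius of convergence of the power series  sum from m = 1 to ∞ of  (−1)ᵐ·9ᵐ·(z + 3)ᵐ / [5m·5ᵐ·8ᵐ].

By the ratio test, |a_{m+1}/a_m| = [5m/5(m+1)] · 9/(5·8) → 9/40.
Thus R = 1/(9/40) = 40/9.

R = 40/9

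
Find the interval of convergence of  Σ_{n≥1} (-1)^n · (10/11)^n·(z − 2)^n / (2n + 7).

(9/10, 31/10]

Apply the ratio test: |a_{n+1}| / |a_n| = [(2n + 7)/(2(n+1) + 7)] · 10/11, which tends to 10/11 as n → ∞.
Convergence for |z − 2| · 10/11 < 1, i.e. |z − 2| < 11/10. So R = 11/10.
When z = 31/10, an alternating series whose terms decrease to 0 in absolute value, so it converges by the Leibniz criterion.
At z = 9/10: the terms are asymptotic to a nonzero constant times 1/n, so the series diverges by limit comparison with Σ 1/n.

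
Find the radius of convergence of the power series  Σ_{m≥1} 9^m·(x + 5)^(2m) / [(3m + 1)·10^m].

Ratio test: |a_{m+1}/a_m| = [(3m + 1)/(3(m+1) + 1)] · 9/10 → 9/10 as m → ∞.
Writing y = (x + 5)², the series in y has radius 10/9, so |x + 5| < √(10/9) and R = √10/3.

R = √10/3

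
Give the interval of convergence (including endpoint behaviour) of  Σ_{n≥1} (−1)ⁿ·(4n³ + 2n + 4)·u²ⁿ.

The ratio of consecutive coefficients is (4(n+1)³ + 2(n+1) + 4)/(4n³ + 2n + 4) → 1.
Successive powers of u differ by 2, so the series converges when |u|² · 1 < 1, i.e. |u| < √(1) = 1. So R = 1.
Check u = 1: the terms have absolute value of order n³, which does not tend to 0, so the series diverges by the divergence test.
At u = -1: the terms do not tend to 0, so the series diverges.

(-1, 1)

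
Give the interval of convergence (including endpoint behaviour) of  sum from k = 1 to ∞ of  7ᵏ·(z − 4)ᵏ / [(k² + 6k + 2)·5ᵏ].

[23/7, 33/7]

Apply the ratio test: |a_{k+1}| / |a_k| = [(k² + 6k + 2)/((k+1)² + 6(k+1) + 2)] · 7/5, which tends to 7/5 as k → ∞.
Thus R = 1/(7/5) = 5/7.
Check z = 33/7: the terms are on the order of 1/k², so the series converges absolutely by comparison with the p-series (p = 2 > 1).
At z = 23/7: the series is dominated by a constant times Σ 1/k², which converges (p = 2 > 1).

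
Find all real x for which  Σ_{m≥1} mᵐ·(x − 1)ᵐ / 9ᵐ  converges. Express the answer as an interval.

{1}

By the Cauchy root test, |a_m|^(1/m) = m/9 → ∞.
The root grows without bound, so R = 0 (convergence only at x = 1).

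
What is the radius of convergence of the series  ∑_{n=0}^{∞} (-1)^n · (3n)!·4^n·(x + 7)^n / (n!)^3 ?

R = 1/108

Ratio test: |a_{n+1}/a_n| = (3n+1)·(3n+2)·(3n+3)/(n+1)³ · 4 → 108 as n → ∞.
Thus R = 1/(108) = 1/108.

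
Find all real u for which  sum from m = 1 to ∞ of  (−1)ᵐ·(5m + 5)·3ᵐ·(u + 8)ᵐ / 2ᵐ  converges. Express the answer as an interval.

(-26/3, -22/3)

Ratio test: |a_{m+1}/a_m| = [(5(m+1) + 5)/(5m + 5)] · 3/2 → 3/2 as m → ∞.
Hence the series converges for |u + 8| < 1/(3/2) = 2/3, so the radius of convergence is 2/3.
At u = -22/3: the terms have absolute value of order m, which does not tend to 0, so the series diverges by the divergence test.
At u = -26/3: the terms do not tend to 0, so the series diverges.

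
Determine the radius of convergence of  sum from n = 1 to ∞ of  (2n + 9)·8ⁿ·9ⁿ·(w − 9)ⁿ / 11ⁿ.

Ratio test: |a_{n+1}/a_n| = [(2(n+1) + 9)/(2n + 9)] · 8·9/11 → 72/11 as n → ∞.
The series converges when 72/11 · |w − 9| < 1, giving R = 11/72.

R = 11/72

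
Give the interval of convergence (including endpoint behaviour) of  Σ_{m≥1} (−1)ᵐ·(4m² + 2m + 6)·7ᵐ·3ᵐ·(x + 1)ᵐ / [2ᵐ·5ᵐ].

By the ratio test, |a_{m+1}/a_m| = [(4(m+1)² + 2(m+1) + 6)/(4m² + 2m + 6)] · 7·3/(2·5) → 21/10.
Convergence for |x + 1| · 21/10 < 1, i.e. |x + 1| < 10/21. So R = 10/21.
At x = -11/21: the terms do not tend to 0, so the series diverges.
At x = -31/21: the terms do not tend to 0, so the series diverges.

(-31/21, -11/21)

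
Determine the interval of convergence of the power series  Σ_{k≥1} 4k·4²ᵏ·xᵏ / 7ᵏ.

By the ratio test, |a_{k+1}/a_k| = [4(k+1)/4k] · 16/7 → 16/7.
The series converges when 16/7 · |x| < 1, giving R = 7/16.
Endpoint x = 7/16: the k-th term does not approach 0; divergence by the term test.
Check x = -7/16: the terms have absolute value of order k, which does not tend to 0, so the series diverges by the divergence test.

(-7/16, 7/16)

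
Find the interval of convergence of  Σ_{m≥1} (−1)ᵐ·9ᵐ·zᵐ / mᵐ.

(−∞, ∞)

Applying the root test, |a_m|^(1/m) = 9/m → 0.
The limit is 0 for every z, so R = ∞.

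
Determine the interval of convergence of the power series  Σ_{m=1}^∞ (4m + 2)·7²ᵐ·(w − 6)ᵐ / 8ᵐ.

(286/49, 302/49)

Apply the ratio test: |a_{m+1}| / |a_m| = [(4(m+1) + 2)/(4m + 2)] · 49/8, which tends to 49/8 as m → ∞.
Convergence for |w − 6| · 49/8 < 1, i.e. |w − 6| < 8/49. So R = 8/49.
Check w = 302/49: the terms have absolute value of order m, which does not tend to 0, so the series diverges by the divergence test.
Endpoint w = 286/49: the terms have absolute value of order m, which does not tend to 0, so the series diverges by the divergence test.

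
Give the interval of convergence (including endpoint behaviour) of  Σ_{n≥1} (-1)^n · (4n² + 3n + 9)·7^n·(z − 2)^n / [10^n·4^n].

(-26/7, 54/7)

By the ratio test, |a_{n+1}/a_n| = [(4(n+1)² + 3(n+1) + 9)/(4n² + 3n + 9)] · 7/(10·4) → 7/40.
Convergence for |z − 2| · 7/40 < 1, i.e. |z − 2| < 40/7. So R = 40/7.
Check z = 54/7: the n-th term does not approach 0; divergence by the term test.
At z = -26/7: the terms have absolute value of order n², which does not tend to 0, so the series diverges by the divergence test.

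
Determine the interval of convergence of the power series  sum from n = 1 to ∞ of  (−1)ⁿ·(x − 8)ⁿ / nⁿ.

(−∞, ∞)

By the Cauchy root test, |a_n|^(1/n) = 1/n → 0.
The limit is 0 for every x, so R = ∞.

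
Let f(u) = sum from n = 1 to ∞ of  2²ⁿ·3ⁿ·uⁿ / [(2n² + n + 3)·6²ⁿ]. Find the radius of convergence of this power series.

By the ratio test, |a_{n+1}/a_n| = [(2n² + n + 3)/(2(n+1)² + (n+1) + 3)] · 4·3/36 → 1/3.
The series converges when 1/3 · |u| < 1, giving R = 3.

R = 3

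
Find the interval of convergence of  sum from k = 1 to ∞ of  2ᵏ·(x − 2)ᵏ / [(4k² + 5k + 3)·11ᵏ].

Ratio test: |a_{k+1}/a_k| = [(4k² + 5k + 3)/(4(k+1)² + 5(k+1) + 3)] · 2/11 → 2/11 as k → ∞.
The series converges when 2/11 · |x − 2| < 1, giving R = 11/2.
At x = 15/2: absolute convergence follows by limit comparison with Σ 1/k².
Check x = -7/2: absolute convergence follows by limit comparison with Σ 1/k².

[-7/2, 15/2]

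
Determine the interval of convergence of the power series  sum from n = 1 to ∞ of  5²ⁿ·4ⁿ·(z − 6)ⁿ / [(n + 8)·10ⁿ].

Apply the ratio test: |a_{n+1}| / |a_n| = [(n + 8)/((n+1) + 8)] · 25·4/10, which tends to 10 as n → ∞.
Thus R = 1/(10) = 1/10.
Endpoint z = 61/10: the terms behave like c/n; limit comparison with the harmonic series gives divergence.
Check z = 59/10: the terms alternate in sign and decrease monotonically to 0 in absolute value (size ~ c/n), so the alternating series test gives convergence.

[59/10, 61/10)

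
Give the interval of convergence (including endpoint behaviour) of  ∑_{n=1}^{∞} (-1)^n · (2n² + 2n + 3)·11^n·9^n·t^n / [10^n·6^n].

Apply the ratio test: |a_{n+1}| / |a_n| = [(2(n+1)² + 2(n+1) + 3)/(2n² + 2n + 3)] · 11·9/(10·6), which tends to 33/20 as n → ∞.
Hence the series converges for |t| < 1/(33/20) = 20/33, so the radius of convergence is 20/33.
Check t = 20/33: the terms do not tend to 0, so the series diverges.
Endpoint t = -20/33: the terms have absolute value of order n², which does not tend to 0, so the series diverges by the divergence test.

(-20/33, 20/33)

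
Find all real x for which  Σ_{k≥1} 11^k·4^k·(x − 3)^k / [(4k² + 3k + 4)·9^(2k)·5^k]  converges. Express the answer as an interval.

[-273/44, 537/44]

The ratio of consecutive coefficients is [(4k² + 3k + 4)/(4(k+1)² + 3(k+1) + 4)] · 11·4/(81·5) → 44/405.
The series converges when 44/405 · |x − 3| < 1, giving R = 405/44.
Check x = 537/44: absolute convergence follows by limit comparison with Σ 1/k².
Check x = -273/44: the series is dominated by a constant times Σ 1/k², which converges (p = 2 > 1).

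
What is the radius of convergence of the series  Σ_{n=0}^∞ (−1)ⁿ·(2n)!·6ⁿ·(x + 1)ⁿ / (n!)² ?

The ratio of consecutive coefficients is (2n+1)·(2n+2)/(n+1)² · 6 → 24.
Convergence for |x + 1| · 24 < 1, i.e. |x + 1| < 1/24. So R = 1/24.

R = 1/24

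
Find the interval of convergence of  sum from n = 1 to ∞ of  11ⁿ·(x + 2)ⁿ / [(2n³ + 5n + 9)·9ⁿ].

[-31/11, -13/11]

Ratio test: |a_{n+1}/a_n| = [(2n³ + 5n + 9)/(2(n+1)³ + 5(n+1) + 9)] · 11/9 → 11/9 as n → ∞.
Hence the series converges for |x + 2| < 1/(11/9) = 9/11, so the radius of convergence is 9/11.
Check x = -13/11: the terms are on the order of 1/n³, so the series converges absolutely by comparison with the p-series (p = 3 > 1).
Endpoint x = -31/11: absolute convergence follows by limit comparison with Σ 1/n³.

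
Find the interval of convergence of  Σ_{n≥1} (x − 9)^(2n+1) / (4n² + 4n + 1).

[8, 10]

Ratio test: |a_{n+1}/a_n| = (4n² + 4n + 1)/(4(n+1)² + 4(n+1) + 1) → 1 as n → ∞.
Successive powers of (x − 9) differ by 2, so the series converges when |x − 9|² · 1 < 1, i.e. |x − 9| < √(1) = 1. So R = 1.
Endpoint x = 10: absolute convergence follows by limit comparison with Σ 1/n².
At x = 8: the series is dominated by a constant times Σ 1/n², which converges (p = 2 > 1).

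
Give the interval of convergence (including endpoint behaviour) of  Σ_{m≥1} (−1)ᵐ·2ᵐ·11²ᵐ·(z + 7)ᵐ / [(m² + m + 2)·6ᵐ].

[-850/121, -844/121]

By the ratio test, |a_{m+1}/a_m| = [(m² + m + 2)/((m+1)² + (m+1) + 2)] · 2·121/6 → 121/3.
Thus R = 1/(121/3) = 3/121.
At z = -844/121: the series is dominated by a constant times Σ 1/m², which converges (p = 2 > 1).
When z = -850/121, absolute convergence follows by limit comparison with Σ 1/m².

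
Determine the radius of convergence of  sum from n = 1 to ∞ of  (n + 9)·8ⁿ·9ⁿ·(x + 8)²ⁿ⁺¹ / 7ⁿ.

The ratio of consecutive coefficients is [((n+1) + 9)/(n + 9)] · 8·9/7 → 72/7.
Writing y = (x + 8)², the series in y has radius 7/72, so |x + 8| < √(7/72) and R = √14/12.

R = √14/12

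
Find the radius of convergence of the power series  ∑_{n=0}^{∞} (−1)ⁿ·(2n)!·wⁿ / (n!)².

The ratio of consecutive coefficients is (2n+1)·(2n+2)/(n+1)² → 4.
Convergence for |w| · 4 < 1, i.e. |w| < 1/4. So R = 1/4.

R = 1/4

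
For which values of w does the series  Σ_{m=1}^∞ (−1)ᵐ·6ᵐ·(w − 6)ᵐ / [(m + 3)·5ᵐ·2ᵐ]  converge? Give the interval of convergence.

The ratio of consecutive coefficients is [(m + 3)/((m+1) + 3)] · 6/(5·2) → 3/5.
Thus R = 1/(3/5) = 5/3.
Check w = 23/3: an alternating series whose terms decrease to 0 in absolute value, so it converges by the Leibniz criterion.
When w = 13/3, the terms behave like c/m; limit comparison with the harmonic series gives divergence.

(13/3, 23/3]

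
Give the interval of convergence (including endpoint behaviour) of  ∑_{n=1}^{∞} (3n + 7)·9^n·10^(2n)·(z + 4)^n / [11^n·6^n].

By the ratio test, |a_{n+1}/a_n| = [(3(n+1) + 7)/(3n + 7)] · 9·100/(11·6) → 150/11.
The series converges when 150/11 · |z + 4| < 1, giving R = 11/150.
Endpoint z = -589/150: the n-th term does not approach 0; divergence by the term test.
At z = -611/150: the terms have absolute value of order n, which does not tend to 0, so the series diverges by the divergence test.

(-611/150, -589/150)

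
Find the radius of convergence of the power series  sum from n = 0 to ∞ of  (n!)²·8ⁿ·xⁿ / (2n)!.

Ratio test: |a_{n+1}/a_n| = (n+1)²/[(2n+1)·(2n+2)] · 8 → 2 as n → ∞.
The series converges when 2 · |x| < 1, giving R = 1/2.

R = 1/2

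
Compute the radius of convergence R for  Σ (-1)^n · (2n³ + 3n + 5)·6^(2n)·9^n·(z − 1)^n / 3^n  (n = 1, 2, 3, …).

By the ratio test, |a_{n+1}/a_n| = [(2(n+1)³ + 3(n+1) + 5)/(2n³ + 3n + 5)] · 36·9/3 → 108.
Hence the series converges for |z − 1| < 1/(108) = 1/108, so the radius of convergence is 1/108.

R = 1/108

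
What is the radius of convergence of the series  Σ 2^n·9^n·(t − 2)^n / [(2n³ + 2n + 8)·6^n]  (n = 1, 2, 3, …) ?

The ratio of consecutive coefficients is [(2n³ + 2n + 8)/(2(n+1)³ + 2(n+1) + 8)] · 2·9/6 → 3.
Thus R = 1/(3) = 1/3.

R = 1/3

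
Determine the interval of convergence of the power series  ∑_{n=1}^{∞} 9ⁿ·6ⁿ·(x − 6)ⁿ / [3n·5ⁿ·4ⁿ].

[152/27, 172/27)

Apply the ratio test: |a_{n+1}| / |a_n| = [3n/3(n+1)] · 9·6/(5·4), which tends to 27/10 as n → ∞.
Convergence for |x − 6| · 27/10 < 1, i.e. |x − 6| < 10/27. So R = 10/27.
When x = 172/27, comparison with the harmonic series Σ 1/n shows the series diverges.
Check x = 152/27: convergence follows from the alternating series test (terms decrease monotonically to 0).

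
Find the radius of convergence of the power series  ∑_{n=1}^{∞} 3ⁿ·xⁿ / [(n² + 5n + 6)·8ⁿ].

R = 8/3

Apply the ratio test: |a_{n+1}| / |a_n| = [(n² + 5n + 6)/((n+1)² + 5(n+1) + 6)] · 3/8, which tends to 3/8 as n → ∞.
Convergence for |x| · 3/8 < 1, i.e. |x| < 8/3. So R = 8/3.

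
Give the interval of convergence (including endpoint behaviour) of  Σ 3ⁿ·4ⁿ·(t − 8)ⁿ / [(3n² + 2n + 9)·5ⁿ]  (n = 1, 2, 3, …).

[91/12, 101/12]

By the ratio test, |a_{n+1}/a_n| = [(3n² + 2n + 9)/(3(n+1)² + 2(n+1) + 9)] · 3·4/5 → 12/5.
The series converges when 12/5 · |t − 8| < 1, giving R = 5/12.
When t = 101/12, absolute convergence follows by limit comparison with Σ 1/n².
At t = 91/12: the series is dominated by a constant times Σ 1/n², which converges (p = 2 > 1).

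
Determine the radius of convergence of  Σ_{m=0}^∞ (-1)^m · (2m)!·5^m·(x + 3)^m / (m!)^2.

Apply the ratio test: |a_{m+1}| / |a_m| = (2m+1)·(2m+2)/(m+1)² · 5, which tends to 20 as m → ∞.
Thus R = 1/(20) = 1/20.

R = 1/20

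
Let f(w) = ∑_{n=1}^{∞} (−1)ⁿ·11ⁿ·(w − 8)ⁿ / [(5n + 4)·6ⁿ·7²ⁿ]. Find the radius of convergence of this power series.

The ratio of consecutive coefficients is [(5n + 4)/(5(n+1) + 4)] · 11/(6·49) → 11/294.
The series converges when 11/294 · |w − 8| < 1, giving R = 294/11.

R = 294/11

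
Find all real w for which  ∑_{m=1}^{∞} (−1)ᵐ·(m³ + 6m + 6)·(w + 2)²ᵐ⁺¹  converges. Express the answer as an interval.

(-3, -1)

Apply the ratio test: |a_{m+1}| / |a_m| = ((m+1)³ + 6(m+1) + 6)/(m³ + 6m + 6), which tends to 1 as m → ∞.
Since the exponent of (w + 2) increases by 2 each term, convergence requires |w + 2|² < 1, hence R = 1.
When w = -1, the terms have absolute value of order m³, which does not tend to 0, so the series diverges by the divergence test.
Endpoint w = -3: the m-th term does not approach 0; divergence by the term test.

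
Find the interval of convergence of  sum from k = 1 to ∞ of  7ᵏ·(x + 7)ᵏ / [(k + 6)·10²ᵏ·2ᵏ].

[-249/7, 151/7)

Apply the ratio test: |a_{k+1}| / |a_k| = [(k + 6)/((k+1) + 6)] · 7/(100·2), which tends to 7/200 as k → ∞.
Thus R = 1/(7/200) = 200/7.
Check x = 151/7: the terms are asymptotic to a nonzero constant times 1/k, so the series diverges by limit comparison with Σ 1/k.
Check x = -249/7: convergence follows from the alternating series test (terms decrease monotonically to 0).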